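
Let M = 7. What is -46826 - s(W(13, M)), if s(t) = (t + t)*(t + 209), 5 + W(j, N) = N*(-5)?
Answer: -33306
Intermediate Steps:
W(j, N) = -5 - 5*N (W(j, N) = -5 + N*(-5) = -5 - 5*N)
s(t) = 2*t*(209 + t) (s(t) = (2*t)*(209 + t) = 2*t*(209 + t))
-46826 - s(W(13, M)) = -46826 - 2*(-5 - 5*7)*(209 + (-5 - 5*7)) = -46826 - 2*(-5 - 35)*(209 + (-5 - 35)) = -46826 - 2*(-40)*(209 - 40) = -46826 - 2*(-40)*169 = -46826 - 1*(-13520) = -46826 + 13520 = -33306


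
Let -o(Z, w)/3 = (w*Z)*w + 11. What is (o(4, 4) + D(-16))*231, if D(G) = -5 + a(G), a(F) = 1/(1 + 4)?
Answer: -265419/5 ≈ -53084.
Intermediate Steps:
a(F) = 1/5
o(Z, w) = -33 - 3*Z*w**2 (o(Z, w) = -3*((w*Z)*w + 11) = -3*((Z*w)*w + 11) = -3*(Z*w**2 + 11) = -3*(11 + Z*w**2) = -33 - 3*Z*w**2)
D(G) = -24/5 (D(G) = -5 + 1/5 = -24/5)
(o(4, 4) + D(-16))*231 = ((-33 - 3*4*4**2) - 24/5)*231 = ((-33 - 3*4*16) - 24/5)*231 = ((-33 - 192) - 24/5)*231 = (-225 - 24/5)*231 = -1149/5*231 = -265419/5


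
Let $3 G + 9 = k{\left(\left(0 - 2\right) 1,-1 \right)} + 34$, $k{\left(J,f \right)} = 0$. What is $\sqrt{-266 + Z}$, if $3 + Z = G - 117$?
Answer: $\frac{i \sqrt{3399}}{3} \approx 19.434 i$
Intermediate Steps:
$G = \frac{25}{3}$ ($G = -3 + \frac{0 + 34}{3} = -3 + \frac{1}{3} \cdot 34 = -3 + \frac{34}{3} = \frac{25}{3} \approx 8.3333$)
$Z = - \frac{335}{3}$ ($Z = -3 + \left(\frac{25}{3} - 117\right) = -3 - \frac{326}{3} = - \frac{335}{3} \approx -111.67$)
$\sqrt{-266 + Z} = \sqrt{-266 - \frac{335}{3}} = \sqrt{- \frac{1133}{3}} = \frac{i \sqrt{3399}}{3}$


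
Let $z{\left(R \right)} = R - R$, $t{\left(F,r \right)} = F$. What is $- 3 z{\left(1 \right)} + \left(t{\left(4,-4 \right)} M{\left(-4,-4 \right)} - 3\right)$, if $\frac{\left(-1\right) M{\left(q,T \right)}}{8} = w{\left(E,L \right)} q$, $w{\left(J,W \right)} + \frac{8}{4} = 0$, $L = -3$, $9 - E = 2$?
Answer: $-259$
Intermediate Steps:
$E = 7$ ($E = 9 - 2 = 7$)
$w{\left(J,W \right)} = -2$ ($w{\left(J,W \right)} = -2 + 0 = -2$)
$M{\left(q,T \right)} = 16 q$ ($M{\left(q,T \right)} = - 8 \left(- 2 q\right) = 16 q$)
$z{\left(R \right)} = 0$
$- 3 z{\left(1 \right)} + \left(t{\left(4,-4 \right)} M{\left(-4,-4 \right)} - 3\right) = \left(-3\right) 0 + \left(4 \cdot 16 \left(-4\right) - 3\right) = 0 + \left(4 \left(-64\right) - 3\right) = 0 - 259 = -259$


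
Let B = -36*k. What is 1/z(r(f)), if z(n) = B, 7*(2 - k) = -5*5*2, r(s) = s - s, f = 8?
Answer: -7/2304 ≈ -0.0030382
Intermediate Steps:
r(s) = 0
k = 64/7 (k = 2 - (-5*5)*2/7 = 2 - (-25)*2/7 = 2 - ⅐*(-50) = 2 + 50/7 = 64/7 ≈ 9.1429)
B = -2304/7 (B = -36*64/7 = -2304/7 ≈ -329.14)
z(n) = -2304/7
1/z(r(f)) = 1/(-2304/7) = -7/2304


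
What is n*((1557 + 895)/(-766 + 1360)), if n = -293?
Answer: -359218/297 ≈ -1209.5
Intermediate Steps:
n*((1557 + 895)/(-766 + 1360)) = -293*(1557 + 895)/(-766 + 1360) = -718436/594 = -293*1226/297 = -359218/297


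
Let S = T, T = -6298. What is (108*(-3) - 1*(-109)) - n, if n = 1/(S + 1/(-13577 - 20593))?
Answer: -46268537945/215202661 ≈ -215.00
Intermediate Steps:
S = -6298
n = -34170/215202661 (n = 1/(-6298 + 1/(-13577 - 20593)) = 1/(-6298 + 1/(-34170)) = 1/(-6298 - 1/34170) = 1/(-215202661/34170) = -34170/215202661 ≈ -0.00015878)
(108*(-3) - 1*(-109)) - n = (108*(-3) - 1*(-109)) - 1*(-34170/215202661) = (-324 + 109) + 34170/215202661 = -215 + 34170/215202661 = -46268537945/215202661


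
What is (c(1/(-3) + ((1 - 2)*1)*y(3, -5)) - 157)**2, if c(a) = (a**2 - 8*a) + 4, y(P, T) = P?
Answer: 1075369/81 ≈ 13276.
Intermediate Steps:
c(a) = 4 + a**2 - 8*a
(c(1/(-3) + ((1 - 2)*1)*y(3, -5)) - 157)**2 = ((4 + (1/(-3) + ((1 - 2)*1)*3)**2 - 8*(1/(-3) + ((1 - 2)*1)*3)) - 157)**2 = ((4 + (-1/3 - 1*1*3)**2 - 8*(-1/3 - 1*1*3)) - 157)**2 = ((4 + (-1/3 - 1*3)**2 - 8*(-1/3 - 1*3)) - 157)**2 = ((4 + (-1/3 - 3)**2 - 8*(-1/3 - 3)) - 157)**2 = ((4 + (-10/3)**2 - 8*(-10/3)) - 157)**2 = ((4 + 100/9 + 80/3) - 157)**2 = (376/9 - 157)**2 = (-1037/9)**2 = 1075369/81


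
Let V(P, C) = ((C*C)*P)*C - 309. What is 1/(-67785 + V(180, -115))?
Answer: -1/273825594 ≈ -3.6520e-9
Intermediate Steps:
V(P, C) = -309 + P*C**3 (V(P, C) = (C**2*P)*C - 309 = (P*C**2)*C - 309 = P*C**3 - 309 = -309 + P*C**3)
1/(-67785 + V(180, -115)) = 1/(-67785 + (-309 + 180*(-115)**3)) = 1/(-67785 + (-309 + 180*(-1520875))) = 1/(-67785 + (-309 - 273757500)) = 1/(-67785 - 273757809) = 1/(-273825594) = -1/273825594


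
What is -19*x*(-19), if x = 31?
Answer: 11191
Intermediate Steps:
-19*x*(-19) = -19*31*(-19) = -589*(-19) = 11191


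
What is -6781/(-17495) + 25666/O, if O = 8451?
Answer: 1617677/472365 ≈ 3.4246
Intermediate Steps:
-6781/(-17495) + 25666/O = -6781/(-17495) + 25666/8451 = -6781*(-1/17495) + 25666*(1/8451) = 6781/17495 + 82/27 = 1617677/472365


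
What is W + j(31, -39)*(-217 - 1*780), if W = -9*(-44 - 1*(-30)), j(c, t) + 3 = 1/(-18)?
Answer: 57103/18 ≈ 3172.4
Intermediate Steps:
j(c, t) = -55/18 (j(c, t) = -3 + 1/(-18) = -3 - 1/18 = -55/18)
W = 126 (W = -9*(-44 + 30) = -9*(-14) = 126)
W + j(31, -39)*(-217 - 1*780) = 126 - 55*(-217 - 1*780)/18 = 126 - 55*(-217 - 780)/18 = 126 - 55/18*(-997) = 126 + 54835/18 = 57103/18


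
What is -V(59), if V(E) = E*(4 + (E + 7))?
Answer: -4130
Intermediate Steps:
V(E) = E*(11 + E) (V(E) = E*(4 + (7 + E)) = E*(11 + E))
-V(59) = -59*(11 + 59) = -59*70 = -1*4130 = -4130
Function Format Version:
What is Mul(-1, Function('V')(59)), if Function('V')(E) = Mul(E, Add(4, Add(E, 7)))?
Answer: -4130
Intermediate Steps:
Function('V')(E) = Mul(E, Add(11, E)) (Function('V')(E) = Mul(E, Add(4, Add(7, E))) = Mul(E, Add(11, E)))
Mul(-1, Function('V')(59)) = Mul(-1, Mul(59, Add(11, 59))) = Mul(-1, Mul(59, 70)) = Mul(-1, 4130) = -4130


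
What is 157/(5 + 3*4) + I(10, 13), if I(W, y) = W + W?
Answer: 497/17 ≈ 29.235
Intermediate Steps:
I(W, y) = 2*W
157/(5 + 3*4) + I(10, 13) = 157/(5 + 3*4) + 2*10 = 157/(5 + 12) + 20 = 157/17 + 20 = 497/17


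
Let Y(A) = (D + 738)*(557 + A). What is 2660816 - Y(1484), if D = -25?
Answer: 1205583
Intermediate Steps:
Y(A) = 397141 + 713*A (Y(A) = (-25 + 738)*(557 + A) = 713*(557 + A) = 397141 + 713*A)
2660816 - Y(1484) = 2660816 - (397141 + 713*1484) = 2660816 - (397141 + 1058092) = 2660816 - 1*1455233 = 2660816 - 1455233 = 1205583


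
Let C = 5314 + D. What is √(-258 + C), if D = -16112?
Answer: 4*I*√691 ≈ 105.15*I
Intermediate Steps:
C = -10798 (C = 5314 - 16112 = -10798)
√(-258 + C) = √(-258 - 10798) = √(-11056) = 4*I*√691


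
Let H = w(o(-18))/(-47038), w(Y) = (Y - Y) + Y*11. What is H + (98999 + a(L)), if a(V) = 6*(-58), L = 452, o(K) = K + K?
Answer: 2320173067/23519 ≈ 98651.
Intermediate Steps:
o(K) = 2*K
w(Y) = 11*Y (w(Y) = 0 + 11*Y = 11*Y)
a(V) = -348
H = 198/23519 (H = (11*(2*(-18)))/(-47038) = (11*(-36))*(-1/47038) = -396*(-1/47038) = 198/23519 ≈ 0.0084187)
H + (98999 + a(L)) = 198/23519 + (98999 - 348) = 198/23519 + 98651 = 2320173067/23519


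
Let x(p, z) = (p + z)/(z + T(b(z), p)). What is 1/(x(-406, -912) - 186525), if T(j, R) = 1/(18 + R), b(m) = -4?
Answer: -353857/66002665541 ≈ -5.3613e-6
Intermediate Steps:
x(p, z) = (p + z)/(z + 1/(18 + p))
1/(x(-406, -912) - 186525) = 1/((18 - 406)*(-406 - 912)/(1 - 912*(18 - 406)) - 186525) = 1/(-388*(-1318)/(1 - 912*(-388)) - 186525) = 1/(-388*(-1318)/(1 + 353856) - 186525) = 1/(-388*(-1318)/353857 - 186525) = 1/((1/353857)*(-388)*(-1318) - 186525) = 1/(511384/353857 - 186525) = 1/(-66002665541/353857) = -353857/66002665541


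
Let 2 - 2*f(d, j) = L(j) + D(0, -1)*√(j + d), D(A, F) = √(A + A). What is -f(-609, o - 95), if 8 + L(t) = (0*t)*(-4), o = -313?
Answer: -5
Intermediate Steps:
D(A, F) = √2*√A (D(A, F) = √(2*A) = √2*√A)
L(t) = -8 (L(t) = -8 + (0*t)*(-4) = -8 + 0*(-4) = -8 + 0 = -8)
f(d, j) = 5 (f(d, j) = 1 - (-8 + (√2*√0)*√(j + d))/2 = 1 - (-8 + (√2*0)*√(d + j))/2 = 1 - (-8 + 0*√(d + j))/2 = 1 - (-8 + 0)/2 = 1 - ½*(-8) = 1 + 4 = 5)
-f(-609, o - 95) = -1*5 = -5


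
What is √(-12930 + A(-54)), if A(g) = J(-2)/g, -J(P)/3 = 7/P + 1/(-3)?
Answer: I*√4189389/18 ≈ 113.71*I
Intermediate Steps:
J(P) = 1 - 21/P (J(P) = -3*(7/P + 1/(-3)) = -3*(7/P + 1*(-⅓)) = -3*(7/P - ⅓) = -3*(-⅓ + 7/P) = 1 - 21/P)
A(g) = 23/(2*g) (A(g) = ((-21 - 2)/(-2))/g = (-½*(-23))/g = 23/(2*g))
√(-12930 + A(-54)) = √(-12930 + (23/2)/(-54)) = √(-12930 + (23/2)*(-1/54)) = √(-12930 - 23/108) = √(-1396463/108) = I*√4189389/18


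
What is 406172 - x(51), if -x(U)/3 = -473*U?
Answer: 333803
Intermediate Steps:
x(U) = 1419*U (x(U) = -(-1419)*U = 1419*U)
406172 - x(51) = 406172 - 1419*51 = 406172 - 1*72369 = 406172 - 72369 = 333803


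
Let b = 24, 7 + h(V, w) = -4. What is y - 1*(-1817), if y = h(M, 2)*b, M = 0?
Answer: 1553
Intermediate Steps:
h(V, w) = -11 (h(V, w) = -7 - 4 = -11)
y = -264 (y = -11*24 = -264)
y - 1*(-1817) = -264 - 1*(-1817) = -264 + 1817 = 1553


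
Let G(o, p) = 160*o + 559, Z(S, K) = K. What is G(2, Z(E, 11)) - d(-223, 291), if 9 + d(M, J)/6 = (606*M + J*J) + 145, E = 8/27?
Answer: 302805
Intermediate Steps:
E = 8/27 (E = 8*(1/27) = 8/27 ≈ 0.29630)
G(o, p) = 559 + 160*o
d(M, J) = 816 + 6*J² + 3636*M (d(M, J) = -54 + 6*((606*M + J*J) + 145) = -54 + 6*((606*M + J²) + 145) = -54 + 6*((J² + 606*M) + 145) = -54 + 6*(145 + J² + 606*M) = -54 + (870 + 6*J² + 3636*M) = 816 + 6*J² + 3636*M)
G(2, Z(E, 11)) - d(-223, 291) = (559 + 160*2) - (816 + 6*291² + 3636*(-223)) = (559 + 320) - (816 + 6*84681 - 810828) = 879 - (816 + 508086 - 810828) = 879 - 1*(-301926) = 879 + 301926 = 302805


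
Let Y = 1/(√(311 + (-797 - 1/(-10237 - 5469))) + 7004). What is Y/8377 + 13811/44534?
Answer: (115760864646*√15706 + 7718492407*I*√35)/(53294474*(7004*√15706 + 467*I*√35)) ≈ 0.31012 - 5.366e-11*I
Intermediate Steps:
Y = 1/(7004 + 467*I*√549710/15706) (Y = 1/(√(311 + (-797 - 1/(-15706))) + 7004) = 1/(√(311 + (-797 - 1*(-1/15706))) + 7004) = 1/(√(311 + (-797 + 1/15706)) + 7004) = 1/(√(311 - 12517681/15706) + 7004) = 1/(√(-7633115/15706) + 7004) = 1/(467*I*√549710/15706 + 7004) = 1/(7004 + 467*I*√549710/15706) ≈ 0.00014277 - 4.494e-7*I)
Y/8377 + 13811/44534 = (√15706/(7004*√15706 + 467*I*√35))/8377 + 13811/44534 = (√15706/(7004*√15706 + 467*I*√35))*(1/8377) + 13811*(1/44534) = √15706/(8377*(7004*√15706 + 467*I*√35)) + 1973/6362 = 1973/6362 + √15706/(8377*(7004*√15706 + 467*I*√35))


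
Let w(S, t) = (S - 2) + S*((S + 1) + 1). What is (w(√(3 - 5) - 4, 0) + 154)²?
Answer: 23666 - 1540*I*√2 ≈ 23666.0 - 2177.9*I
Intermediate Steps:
w(S, t) = -2 + S + S*(2 + S) (w(S, t) = (-2 + S) + S*((1 + S) + 1) = (-2 + S) + S*(2 + S) = -2 + S + S*(2 + S))
(w(√(3 - 5) - 4, 0) + 154)² = ((-2 + (√(3 - 5) - 4)² + 3*(√(3 - 5) - 4)) + 154)² = ((-2 + (√(-2) - 4)² + 3*(√(-2) - 4)) + 154)² = ((-2 + (I*√2 - 4)² + 3*(I*√2 - 4)) + 154)² = ((-2 + (-4 + I*√2)² + 3*(-4 + I*√2)) + 154)² = ((-2 + (-4 + I*√2)² + (-12 + 3*I*√2)) + 154)² = ((-14 + (-4 + I*√2)² + 3*I*√2) + 154)² = (140 + (-4 + I*√2)² + 3*I*√2)²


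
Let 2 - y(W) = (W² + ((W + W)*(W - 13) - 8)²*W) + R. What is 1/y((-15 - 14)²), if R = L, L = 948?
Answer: -1/1631186667462531 ≈ -6.1305e-16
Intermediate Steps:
R = 948
y(W) = -946 - W² - W*(-8 + 2*W*(-13 + W))² (y(W) = 2 - ((W² + ((W + W)*(W - 13) - 8)²*W) + 948) = 2 - ((W² + ((2*W)*(-13 + W) - 8)²*W) + 948) = 2 - ((W² + (2*W*(-13 + W) - 8)²*W) + 948) = 2 - ((W² + (-8 + 2*W*(-13 + W))²*W) + 948) = 2 - ((W² + W*(-8 + 2*W*(-13 + W))²) + 948) = 2 - (948 + W² + W*(-8 + 2*W*(-13 + W))²) = 2 + (-948 - W² - W*(-8 + 2*W*(-13 + W))²) = -946 - W² - W*(-8 + 2*W*(-13 + W))²)
1/y((-15 - 14)²) = 1/(-946 - ((-15 - 14)²)² - 4*(-15 - 14)²*(4 - ((-15 - 14)²)² + 13*(-15 - 14)²)²) = 1/(-946 - ((-29)²)² - 4*(-29)²*(4 - ((-29)²)² + 13*(-29)²)²) = 1/(-946 - 1*841² - 4*841*(4 - 1*841² + 13*841)²) = 1/(-946 - 1*707281 - 4*841*(4 - 1*707281 + 10933)²) = 1/(-946 - 707281 - 4*841*(4 - 707281 + 10933)²) = 1/(-946 - 707281 - 4*841*(-696344)²) = 1/(-946 - 707281 - 4*841*484894966336) = 1/(-946 - 707281 - 1631186666754304) = 1/(-1631186667462531) = -1/1631186667462531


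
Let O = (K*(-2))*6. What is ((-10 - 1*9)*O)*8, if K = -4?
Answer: -7296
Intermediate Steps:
O = 48 (O = -4*(-2)*6 = 8*6 = 48)
((-10 - 1*9)*O)*8 = ((-10 - 1*9)*48)*8 = ((-10 - 9)*48)*8 = -19*48*8 = -912*8 = -7296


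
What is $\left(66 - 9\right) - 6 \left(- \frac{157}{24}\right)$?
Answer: $\frac{385}{4} \approx 96.25$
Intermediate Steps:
$\left(66 - 9\right) - 6 \left(- \frac{157}{24}\right) = 57 - 6 \left(\left(-157\right) \frac{1}{24}\right) = 57 - - \frac{157}{4} = 57 + \frac{157}{4} = \frac{385}{4}$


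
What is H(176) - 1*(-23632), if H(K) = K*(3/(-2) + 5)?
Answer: 24248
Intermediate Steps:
H(K) = 7*K/2 (H(K) = K*(3*(-1/2) + 5) = K*(-3/2 + 5) = K*(7/2) = 7*K/2)
H(176) - 1*(-23632) = (7/2)*176 - 1*(-23632) = 616 + 23632 = 24248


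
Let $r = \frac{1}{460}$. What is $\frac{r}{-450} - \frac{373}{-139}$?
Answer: $\frac{77210861}{28773000} \approx 2.6834$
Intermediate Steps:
$r = \frac{1}{460} \approx 0.0021739$
$\frac{r}{-450} - \frac{373}{-139} = \frac{1}{460 \left(-450\right)} - \frac{373}{-139} = \frac{1}{460} \left(- \frac{1}{450}\right) - - \frac{373}{139} = - \frac{1}{207000} + \frac{373}{139} = \frac{77210861}{28773000}$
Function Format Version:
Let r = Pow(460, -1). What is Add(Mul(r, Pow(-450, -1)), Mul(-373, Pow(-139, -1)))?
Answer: Rational(77210861, 28773000) ≈ 2.6834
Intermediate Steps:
r = Rational(1, 460) ≈ 0.0021739
Add(Mul(r, Pow(-450, -1)), Mul(-373, Pow(-139, -1))) = Add(Mul(Rational(1, 460), Pow(-450, -1)), Mul(-373, Pow(-139, -1))) = Add(Mul(Rational(1, 460), Rational(-1, 450)), Mul(-373, Rational(-1, 139))) = Add(Rational(-1, 207000), Rational(373, 139)) = Rational(77210861, 28773000)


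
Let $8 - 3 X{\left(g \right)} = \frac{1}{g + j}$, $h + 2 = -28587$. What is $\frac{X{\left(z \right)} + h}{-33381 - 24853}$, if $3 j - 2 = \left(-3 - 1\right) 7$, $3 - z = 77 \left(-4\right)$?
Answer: $\frac{38891708}{79227357} \approx 0.49089$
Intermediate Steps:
$h = -28589$ ($h = -2 - 28587 = -28589$)
$z = 311$ ($z = 3 - 77 \left(-4\right) = 3 - -308 = 3 + 308 = 311$)
$j = - \frac{26}{3}$ ($j = \frac{2}{3} + \frac{\left(-3 - 1\right) 7}{3} = \frac{2}{3} + \frac{\left(-4\right) 7}{3} = \frac{2}{3} + \frac{1}{3} \left(-28\right) = \frac{2}{3} - \frac{28}{3} = - \frac{26}{3} \approx -8.6667$)
$X{\left(g \right)} = \frac{8}{3} - \frac{1}{3 \left(- \frac{26}{3} + g\right)}$ ($X{\left(g \right)} = \frac{8}{3} - \frac{1}{3 \left(g - \frac{26}{3}\right)} = \frac{8}{3} - \frac{1}{3 \left(- \frac{26}{3} + g\right)}$)
$\frac{X{\left(z \right)} + h}{-33381 - 24853} = \frac{\frac{-211 + 24 \cdot 311}{3 \left(-26 + 3 \cdot 311\right)} - 28589}{-33381 - 24853} = \frac{\frac{-211 + 7464}{3 \left(-26 + 933\right)} - 28589}{-33381 - 24853} = \frac{\frac{1}{3} \cdot \frac{1}{907} \cdot 7253 - 28589}{-58234} = \left(\frac{1}{3} \cdot \frac{1}{907} \cdot 7253 - 28589\right) \left(- \frac{1}{58234}\right) = \left(\frac{7253}{2721} - 28589\right) \left(- \frac{1}{58234}\right) = \left(- \frac{77783416}{2721}\right) \left(- \frac{1}{58234}\right) = \frac{38891708}{79227357}$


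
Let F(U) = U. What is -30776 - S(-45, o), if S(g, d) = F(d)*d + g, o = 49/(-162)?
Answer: -806506765/26244 ≈ -30731.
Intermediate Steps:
o = -49/162 (o = 49*(-1/162) = -49/162 ≈ -0.30247)
S(g, d) = g + d**2 (S(g, d) = d*d + g = d**2 + g = g + d**2)
-30776 - S(-45, o) = -30776 - (-45 + (-49/162)**2) = -30776 - (-45 + 2401/26244) = -30776 - 1*(-1178579/26244) = -30776 + 1178579/26244 = -806506765/26244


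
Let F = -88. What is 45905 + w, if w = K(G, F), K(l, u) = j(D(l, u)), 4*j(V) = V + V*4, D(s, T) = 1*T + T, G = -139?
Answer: 45685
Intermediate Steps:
D(s, T) = 2*T (D(s, T) = T + T = 2*T)
j(V) = 5*V/4 (j(V) = (V + V*4)/4 = (V + 4*V)/4 = (5*V)/4 = 5*V/4)
K(l, u) = 5*u/2 (K(l, u) = 5*(2*u)/4 = 5*u/2)
w = -220 (w = (5/2)*(-88) = -220)
45905 + w = 45905 - 220 = 45685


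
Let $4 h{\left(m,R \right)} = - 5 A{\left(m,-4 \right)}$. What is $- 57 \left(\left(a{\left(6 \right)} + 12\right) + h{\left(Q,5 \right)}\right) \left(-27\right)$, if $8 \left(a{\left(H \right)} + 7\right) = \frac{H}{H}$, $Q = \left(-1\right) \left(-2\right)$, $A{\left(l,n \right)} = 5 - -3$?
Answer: $- \frac{60021}{8} \approx -7502.6$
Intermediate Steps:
$A{\left(l,n \right)} = 8$ ($A{\left(l,n \right)} = 5 + 3 = 8$)
$Q = 2$
$h{\left(m,R \right)} = -10$ ($h{\left(m,R \right)} = \frac{\left(-5\right) 8}{4} = \frac{1}{4} \left(-40\right) = -10$)
$a{\left(H \right)} = - \frac{55}{8}$ ($a{\left(H \right)} = -7 + \frac{H \frac{1}{H}}{8} = -7 + \frac{1}{8} \cdot 1 = -7 + \frac{1}{8} = - \frac{55}{8}$)
$- 57 \left(\left(a{\left(6 \right)} + 12\right) + h{\left(Q,5 \right)}\right) \left(-27\right) = - 57 \left(\left(- \frac{55}{8} + 12\right) - 10\right) \left(-27\right) = - 57 \left(\frac{41}{8} - 10\right) \left(-27\right) = \left(-57\right) \left(- \frac{39}{8}\right) \left(-27\right) = \frac{2223}{8} \left(-27\right) = - \frac{60021}{8}$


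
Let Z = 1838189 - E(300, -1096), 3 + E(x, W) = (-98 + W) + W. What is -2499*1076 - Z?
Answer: -4529406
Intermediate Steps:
E(x, W) = -101 + 2*W (E(x, W) = -3 + ((-98 + W) + W) = -3 + (-98 + 2*W) = -101 + 2*W)
Z = 1840482 (Z = 1838189 - (-101 + 2*(-1096)) = 1838189 - (-101 - 2192) = 1838189 - 1*(-2293) = 1838189 + 2293 = 1840482)
-2499*1076 - Z = -2499*1076 - 1*1840482 = -2688924 - 1840482 = -4529406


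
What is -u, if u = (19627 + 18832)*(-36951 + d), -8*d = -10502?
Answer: 5482445827/4 ≈ 1.3706e+9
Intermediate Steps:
d = 5251/4 (d = -1/8*(-10502) = 5251/4 ≈ 1312.8)
u = -5482445827/4 (u = (19627 + 18832)*(-36951 + 5251/4) = 38459*(-142553/4) = -5482445827/4 ≈ -1.3706e+9)
-u = -1*(-5482445827/4) = 5482445827/4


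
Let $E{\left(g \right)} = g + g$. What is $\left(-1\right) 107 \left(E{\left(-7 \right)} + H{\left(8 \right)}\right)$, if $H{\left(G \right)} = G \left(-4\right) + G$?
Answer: $4066$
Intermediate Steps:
$H{\left(G \right)} = - 3 G$ ($H{\left(G \right)} = - 4 G + G = - 3 G$)
$E{\left(g \right)} = 2 g$
$\left(-1\right) 107 \left(E{\left(-7 \right)} + H{\left(8 \right)}\right) = \left(-1\right) 107 \left(2 \left(-7\right) - 24\right) = - 107 \left(-14 - 24\right) = \left(-107\right) \left(-38\right) = 4066$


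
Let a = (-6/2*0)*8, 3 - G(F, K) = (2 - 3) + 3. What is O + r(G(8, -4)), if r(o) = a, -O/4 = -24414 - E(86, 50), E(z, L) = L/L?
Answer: 97660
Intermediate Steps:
G(F, K) = 1 (G(F, K) = 3 - ((2 - 3) + 3) = 3 - (-1 + 3) = 3 - 1*2 = 3 - 2 = 1)
E(z, L) = 1
O = 97660 (O = -4*(-24414 - 1*1) = -4*(-24414 - 1) = -4*(-24415) = 97660)
a = 0 (a = (-6/2*0)*8 = (-1*3*0)*8 = -3*0*8 = 0*8 = 0)
r(o) = 0
O + r(G(8, -4)) = 97660 + 0 = 97660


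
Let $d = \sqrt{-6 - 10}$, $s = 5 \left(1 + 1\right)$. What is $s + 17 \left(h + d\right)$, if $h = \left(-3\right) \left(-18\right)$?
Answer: $928 + 68 i \approx 928.0 + 68.0 i$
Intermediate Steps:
$s = 10$ ($s = 5 \cdot 2 = 10$)
$d = 4 i$ ($d = \sqrt{-16} = 4 i \approx 4.0 i$)
$h = 54$
$s + 17 \left(h + d\right) = 10 + 17 \left(54 + 4 i\right) = 10 + \left(918 + 68 i\right) = 928 + 68 i$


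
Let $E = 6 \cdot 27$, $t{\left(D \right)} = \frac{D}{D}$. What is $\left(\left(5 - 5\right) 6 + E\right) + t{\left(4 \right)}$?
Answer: $163$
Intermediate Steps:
$t{\left(D \right)} = 1$
$E = 162$
$\left(\left(5 - 5\right) 6 + E\right) + t{\left(4 \right)} = \left(\left(5 - 5\right) 6 + 162\right) + 1 = \left(0 \cdot 6 + 162\right) + 1 = \left(0 + 162\right) + 1 = 162 + 1 = 163$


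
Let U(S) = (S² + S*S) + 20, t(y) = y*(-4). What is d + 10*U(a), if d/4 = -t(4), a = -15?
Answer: 4764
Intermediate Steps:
t(y) = -4*y
U(S) = 20 + 2*S² (U(S) = (S² + S²) + 20 = 2*S² + 20 = 20 + 2*S²)
d = 64 (d = 4*(-(-4)*4) = 4*(-1*(-16)) = 4*16 = 64)
d + 10*U(a) = 64 + 10*(20 + 2*(-15)²) = 64 + 10*(20 + 2*225) = 64 + 10*(20 + 450) = 64 + 10*470 = 64 + 4700 = 4764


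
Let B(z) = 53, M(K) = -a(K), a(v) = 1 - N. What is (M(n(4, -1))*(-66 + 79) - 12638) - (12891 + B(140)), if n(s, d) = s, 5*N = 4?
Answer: -127923/5 ≈ -25585.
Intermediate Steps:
N = 4/5 (N = (1/5)*4 = 4/5 ≈ 0.80000)
a(v) = 1/5 (a(v) = 1 - 1*4/5 = 1 - 4/5 = 1/5)
M(K) = -1/5 (M(K) = -1*1/5 = -1/5)
(M(n(4, -1))*(-66 + 79) - 12638) - (12891 + B(140)) = (-(-66 + 79)/5 - 12638) - (12891 + 53) = (-1/5*13 - 12638) - 1*12944 = (-13/5 - 12638) - 12944 = -63203/5 - 12944 = -127923/5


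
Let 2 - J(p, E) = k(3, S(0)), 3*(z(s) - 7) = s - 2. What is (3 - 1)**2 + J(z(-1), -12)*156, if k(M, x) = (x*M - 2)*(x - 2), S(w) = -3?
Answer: -8264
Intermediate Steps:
k(M, x) = (-2 + x)*(-2 + M*x) (k(M, x) = (M*x - 2)*(-2 + x) = (-2 + M*x)*(-2 + x) = (-2 + x)*(-2 + M*x))
z(s) = 19/3 + s/3 (z(s) = 7 + (s - 2)/3 = 7 + (-2 + s)/3 = 7 + (-2/3 + s/3) = 19/3 + s/3)
J(p, E) = -53 (J(p, E) = 2 - (4 - 2*(-3) + 3*(-3)**2 - 2*3*(-3)) = 2 - (4 + 6 + 3*9 + 18) = 2 - (4 + 6 + 27 + 18) = 2 - 1*55 = 2 - 55 = -53)
(3 - 1)**2 + J(z(-1), -12)*156 = (3 - 1)**2 - 53*156 = 2**2 - 8268 = 4 - 8268 = -8264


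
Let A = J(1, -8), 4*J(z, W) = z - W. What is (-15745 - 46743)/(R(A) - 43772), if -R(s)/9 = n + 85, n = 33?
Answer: 31244/22417 ≈ 1.3938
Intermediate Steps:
J(z, W) = -W/4 + z/4 (J(z, W) = (z - W)/4 = -W/4 + z/4)
A = 9/4 (A = -¼*(-8) + (¼)*1 = 2 + ¼ = 9/4 ≈ 2.2500)
R(s) = -1062 (R(s) = -9*(33 + 85) = -9*118 = -1062)
(-15745 - 46743)/(R(A) - 43772) = (-15745 - 46743)/(-1062 - 43772) = -62488/(-44834) = -62488*(-1/44834) = 31244/22417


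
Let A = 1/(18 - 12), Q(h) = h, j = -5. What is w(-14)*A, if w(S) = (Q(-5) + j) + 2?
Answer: -4/3 ≈ -1.3333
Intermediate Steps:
w(S) = -8 (w(S) = (-5 - 5) + 2 = -10 + 2 = -8)
A = ⅙ (A = 1/6 = ⅙ ≈ 0.16667)
w(-14)*A = -8*⅙ = -4/3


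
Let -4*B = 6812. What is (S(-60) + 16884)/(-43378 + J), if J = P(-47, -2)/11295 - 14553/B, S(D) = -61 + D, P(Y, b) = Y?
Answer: -322442758755/834228234436 ≈ -0.38652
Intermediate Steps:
B = -1703 (B = -¼*6812 = -1703)
J = 164296094/19235385 (J = -47/11295 - 14553/(-1703) = -47*1/11295 - 14553*(-1/1703) = -47/11295 + 14553/1703 = 164296094/19235385 ≈ 8.5414)
(S(-60) + 16884)/(-43378 + J) = ((-61 - 60) + 16884)/(-43378 + 164296094/19235385) = (-121 + 16884)/(-834228234436/19235385) = 16763*(-19235385/834228234436) = -322442758755/834228234436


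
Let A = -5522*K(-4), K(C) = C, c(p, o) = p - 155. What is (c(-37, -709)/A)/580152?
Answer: -1/66741653 ≈ -1.4983e-8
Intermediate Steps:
c(p, o) = -155 + p
A = 22088 (A = -5522*(-4) = 22088)
(c(-37, -709)/A)/580152 = ((-155 - 37)/22088)/580152 = -192*1/22088*(1/580152) = -24/2761*1/580152 = -1/66741653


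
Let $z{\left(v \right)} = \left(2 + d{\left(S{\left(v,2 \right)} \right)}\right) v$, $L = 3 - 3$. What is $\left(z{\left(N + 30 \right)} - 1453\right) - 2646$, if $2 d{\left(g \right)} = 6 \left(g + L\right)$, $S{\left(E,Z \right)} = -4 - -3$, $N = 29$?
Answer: $-4158$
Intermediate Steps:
$L = 0$ ($L = 3 - 3 = 0$)
$S{\left(E,Z \right)} = -1$ ($S{\left(E,Z \right)} = -4 + 3 = -1$)
$d{\left(g \right)} = 3 g$ ($d{\left(g \right)} = \frac{6 \left(g + 0\right)}{2} = \frac{6 g}{2} = 3 g$)
$z{\left(v \right)} = - v$ ($z{\left(v \right)} = \left(2 + 3 \left(-1\right)\right) v = \left(2 - 3\right) v = - v$)
$\left(z{\left(N + 30 \right)} - 1453\right) - 2646 = \left(- (29 + 30) - 1453\right) - 2646 = \left(\left(-1\right) 59 - 1453\right) - 2646 = \left(-59 - 1453\right) - 2646 = -1512 - 2646 = -4158$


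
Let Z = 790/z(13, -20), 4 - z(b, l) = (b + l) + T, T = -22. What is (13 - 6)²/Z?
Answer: 1617/790 ≈ 2.0468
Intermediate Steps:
z(b, l) = 26 - b - l (z(b, l) = 4 - ((b + l) - 22) = 4 - (-22 + b + l) = 4 + (22 - b - l) = 26 - b - l)
Z = 790/33 (Z = 790/(26 - 1*13 - 1*(-20)) = 790/(26 - 13 + 20) = 790/33 ≈ 23.939)
(13 - 6)²/Z = (13 - 6)²/(790/33) = 7²*(33/790) = 49*(33/790) = 1617/790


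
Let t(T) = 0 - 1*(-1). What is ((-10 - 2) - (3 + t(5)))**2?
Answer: 256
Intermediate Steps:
t(T) = 1 (t(T) = 0 + 1 = 1)
((-10 - 2) - (3 + t(5)))**2 = ((-10 - 2) - (3 + 1))**2 = (-12 - 1*4)**2 = (-12 - 4)**2 = (-16)**2 = 256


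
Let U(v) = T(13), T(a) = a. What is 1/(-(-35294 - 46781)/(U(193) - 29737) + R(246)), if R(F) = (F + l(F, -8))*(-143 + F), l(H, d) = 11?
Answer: 29724/786741929 ≈ 3.7781e-5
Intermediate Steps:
U(v) = 13
R(F) = (-143 + F)*(11 + F) (R(F) = (F + 11)*(-143 + F) = (11 + F)*(-143 + F) = (-143 + F)*(11 + F))
1/(-(-35294 - 46781)/(U(193) - 29737) + R(246)) = 1/(-(-35294 - 46781)/(13 - 29737) + (-1573 + 246² - 132*246)) = 1/(-(-82075)/(-29724) + (-1573 + 60516 - 32472)) = 1/(-(-82075)*(-1)/29724 + 26471) = 1/(-1*82075/29724 + 26471) = 1/(-82075/29724 + 26471) = 1/(786741929/29724) = 29724/786741929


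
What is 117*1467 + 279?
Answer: 171918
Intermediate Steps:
117*1467 + 279 = 171639 + 279 = 171918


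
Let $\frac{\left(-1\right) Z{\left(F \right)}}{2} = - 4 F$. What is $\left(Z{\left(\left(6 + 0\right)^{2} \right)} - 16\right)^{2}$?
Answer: $73984$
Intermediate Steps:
$Z{\left(F \right)} = 8 F$ ($Z{\left(F \right)} = - 2 \left(- 4 F\right) = 8 F$)
$\left(Z{\left(\left(6 + 0\right)^{2} \right)} - 16\right)^{2} = \left(8 \left(6 + 0\right)^{2} - 16\right)^{2} = \left(8 \cdot 6^{2} - 16\right)^{2} = \left(8 \cdot 36 - 16\right)^{2} = \left(288 - 16\right)^{2} = 272^{2} = 73984$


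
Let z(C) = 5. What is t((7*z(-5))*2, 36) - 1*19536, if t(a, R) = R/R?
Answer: -19535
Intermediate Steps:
t(a, R) = 1
t((7*z(-5))*2, 36) - 1*19536 = 1 - 1*19536 = 1 - 19536 = -19535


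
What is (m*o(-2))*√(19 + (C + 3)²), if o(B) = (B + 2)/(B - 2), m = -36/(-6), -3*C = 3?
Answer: 0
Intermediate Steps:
C = -1 (C = -⅓*3 = -1)
m = 6 (m = -36*(-⅙) = 6)
o(B) = (2 + B)/(-2 + B)
(m*o(-2))*√(19 + (C + 3)²) = (6*((2 - 2)/(-2 - 2)))*√(19 + (-1 + 3)²) = (6*(0/(-4)))*√(19 + 2²) = (6*(-¼*0))*√(19 + 4) = (6*0)*√23 = 0*√23 = 0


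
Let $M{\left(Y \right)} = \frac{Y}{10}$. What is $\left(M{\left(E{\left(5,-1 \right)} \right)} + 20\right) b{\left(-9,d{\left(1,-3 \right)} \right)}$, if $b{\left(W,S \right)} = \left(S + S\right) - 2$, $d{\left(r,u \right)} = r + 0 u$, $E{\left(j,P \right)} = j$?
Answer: $0$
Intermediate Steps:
$d{\left(r,u \right)} = r$ ($d{\left(r,u \right)} = r + 0 = r$)
$b{\left(W,S \right)} = -2 + 2 S$ ($b{\left(W,S \right)} = 2 S - 2 = -2 + 2 S$)
$M{\left(Y \right)} = \frac{Y}{10}$ ($M{\left(Y \right)} = Y \frac{1}{10} = \frac{Y}{10}$)
$\left(M{\left(E{\left(5,-1 \right)} \right)} + 20\right) b{\left(-9,d{\left(1,-3 \right)} \right)} = \left(\frac{1}{10} \cdot 5 + 20\right) \left(-2 + 2 \cdot 1\right) = \left(\frac{1}{2} + 20\right) \left(-2 + 2\right) = \frac{41}{2} \cdot 0 = 0$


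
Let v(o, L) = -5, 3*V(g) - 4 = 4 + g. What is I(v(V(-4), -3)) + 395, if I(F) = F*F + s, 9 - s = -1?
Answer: 430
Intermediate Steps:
s = 10 (s = 9 - 1*(-1) = 9 + 1 = 10)
V(g) = 8/3 + g/3 (V(g) = 4/3 + (4 + g)/3 = 4/3 + (4/3 + g/3) = 8/3 + g/3)
I(F) = 10 + F**2 (I(F) = F*F + 10 = F**2 + 10 = 10 + F**2)
I(v(V(-4), -3)) + 395 = (10 + (-5)**2) + 395 = (10 + 25) + 395 = 35 + 395 = 430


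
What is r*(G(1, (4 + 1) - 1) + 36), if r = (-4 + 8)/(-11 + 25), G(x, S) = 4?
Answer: 80/7 ≈ 11.429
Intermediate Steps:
r = 2/7 (r = 4/14 = 4*(1/14) = 2/7 ≈ 0.28571)
r*(G(1, (4 + 1) - 1) + 36) = 2*(4 + 36)/7 = (2/7)*40 = 80/7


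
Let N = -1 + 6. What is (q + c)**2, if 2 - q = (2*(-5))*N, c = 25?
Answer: 5929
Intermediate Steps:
N = 5
q = 52 (q = 2 - 2*(-5)*5 = 2 - (-10)*5 = 2 - 1*(-50) = 2 + 50 = 52)
(q + c)**2 = (52 + 25)**2 = 77**2 = 5929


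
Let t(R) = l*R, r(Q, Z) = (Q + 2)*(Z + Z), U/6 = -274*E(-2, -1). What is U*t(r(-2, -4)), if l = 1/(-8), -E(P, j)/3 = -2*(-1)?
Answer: 0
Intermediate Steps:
E(P, j) = -6 (E(P, j) = -(-6)*(-1) = -3*2 = -6)
U = 9864 (U = 6*(-274*(-6)) = 6*1644 = 9864)
l = -⅛ ≈ -0.12500
r(Q, Z) = 2*Z*(2 + Q) (r(Q, Z) = (2 + Q)*(2*Z) = 2*Z*(2 + Q))
t(R) = -R/8
U*t(r(-2, -4)) = 9864*(-(-4)*(2 - 2)/4) = 9864*(-(-4)*0/4) = 9864*(-⅛*0) = 9864*0 = 0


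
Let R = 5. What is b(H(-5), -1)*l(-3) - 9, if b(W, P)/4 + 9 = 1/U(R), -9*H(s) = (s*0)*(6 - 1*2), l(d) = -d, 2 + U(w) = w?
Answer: -113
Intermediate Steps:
U(w) = -2 + w
H(s) = 0 (H(s) = -s*0*(6 - 1*2)/9 = -0*(6 - 2) = -0*4 = -1/9*0 = 0)
b(W, P) = -104/3 (b(W, P) = -36 + 4/(-2 + 5) = -36 + 4/3 = -104/3)
b(H(-5), -1)*l(-3) - 9 = -(-104)*(-3)/3 - 9 = -104/3*3 - 9 = -104 - 9 = -113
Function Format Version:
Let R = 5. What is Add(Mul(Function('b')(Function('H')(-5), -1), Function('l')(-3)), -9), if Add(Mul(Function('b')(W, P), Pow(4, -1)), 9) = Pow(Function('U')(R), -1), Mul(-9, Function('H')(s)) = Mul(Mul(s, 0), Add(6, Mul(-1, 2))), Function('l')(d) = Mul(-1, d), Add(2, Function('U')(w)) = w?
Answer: -113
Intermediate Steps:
Function('U')(w) = Add(-2, w)
Function('H')(s) = 0 (Function('H')(s) = Mul(Rational(-1, 9), Mul(Mul(s, 0), Add(6, Mul(-1, 2)))) = Mul(Rational(-1, 9), Mul(0, Add(6, -2))) = Mul(Rational(-1, 9), Mul(0, 4)) = Mul(Rational(-1, 9), 0) = 0)
Function('b')(W, P) = Rational(-104, 3) (Function('b')(W, P) = Add(-36, Mul(4, Pow(Add(-2, 5), -1))) = Add(-36, Mul(4, Pow(3, -1))) = Add(-36, Mul(4, Rational(1, 3))) = Add(-36, Rational(4, 3)) = Rational(-104, 3))
Add(Mul(Function('b')(Function('H')(-5), -1), Function('l')(-3)), -9) = Add(Mul(Rational(-104, 3), Mul(-1, -3)), -9) = Add(Mul(Rational(-104, 3), 3), -9) = Add(-104, -9) = -113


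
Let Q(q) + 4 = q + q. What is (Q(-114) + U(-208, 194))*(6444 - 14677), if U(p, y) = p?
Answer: 3622520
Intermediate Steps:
Q(q) = -4 + 2*q (Q(q) = -4 + (q + q) = -4 + 2*q)
(Q(-114) + U(-208, 194))*(6444 - 14677) = ((-4 + 2*(-114)) - 208)*(6444 - 14677) = ((-4 - 228) - 208)*(-8233) = (-232 - 208)*(-8233) = -440*(-8233) = 3622520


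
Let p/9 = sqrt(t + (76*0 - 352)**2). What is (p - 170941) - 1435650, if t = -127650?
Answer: -1606591 + 9*I*sqrt(3746) ≈ -1.6066e+6 + 550.84*I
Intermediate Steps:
p = 9*I*sqrt(3746) (p = 9*sqrt(-127650 + (76*0 - 352)**2) = 9*sqrt(-127650 + (0 - 352)**2) = 9*sqrt(-127650 + (-352)**2) = 9*sqrt(-127650 + 123904) = 9*sqrt(-3746) = 9*(I*sqrt(3746)) = 9*I*sqrt(3746) ≈ 550.84*I)
(p - 170941) - 1435650 = (9*I*sqrt(3746) - 170941) - 1435650 = (-170941 + 9*I*sqrt(3746)) - 1435650 = -1606591 + 9*I*sqrt(3746)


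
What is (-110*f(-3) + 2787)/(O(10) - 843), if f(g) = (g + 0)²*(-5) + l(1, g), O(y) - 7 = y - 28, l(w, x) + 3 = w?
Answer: -7957/854 ≈ -9.3173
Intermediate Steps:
l(w, x) = -3 + w
O(y) = -21 + y (O(y) = 7 + (y - 28) = 7 + (-28 + y) = -21 + y)
f(g) = -2 - 5*g² (f(g) = (g + 0)²*(-5) + (-3 + 1) = g²*(-5) - 2 = -5*g² - 2 = -2 - 5*g²)
(-110*f(-3) + 2787)/(O(10) - 843) = (-110*(-2 - 5*(-3)²) + 2787)/((-21 + 10) - 843) = (-110*(-2 - 5*9) + 2787)/(-11 - 843) = (-110*(-2 - 45) + 2787)/(-854) = (-110*(-47) + 2787)*(-1/854) = (5170 + 2787)*(-1/854) = 7957*(-1/854) = -7957/854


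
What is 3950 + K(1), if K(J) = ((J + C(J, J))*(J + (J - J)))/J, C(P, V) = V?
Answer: 3952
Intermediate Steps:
K(J) = 2*J (K(J) = ((J + J)*(J + (J - J)))/J = ((2*J)*(J + 0))/J = ((2*J)*J)/J = (2*J**2)/J = 2*J)
3950 + K(1) = 3950 + 2*1 = 3950 + 2 = 3952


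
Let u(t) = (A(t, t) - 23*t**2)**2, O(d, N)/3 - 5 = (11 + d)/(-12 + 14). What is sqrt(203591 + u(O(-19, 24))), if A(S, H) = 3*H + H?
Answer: 4*sqrt(15101) ≈ 491.54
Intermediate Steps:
O(d, N) = 63/2 + 3*d/2 (O(d, N) = 15 + 3*((11 + d)/(-12 + 14)) = 15 + 3*((11 + d)/2) = 15 + 3*((11 + d)*(1/2)) = 15 + 3*(11/2 + d/2) = 15 + (33/2 + 3*d/2) = 63/2 + 3*d/2)
A(S, H) = 4*H
u(t) = (-23*t**2 + 4*t)**2 (u(t) = (4*t - 23*t**2)**2 = (-23*t**2 + 4*t)**2)
sqrt(203591 + u(O(-19, 24))) = sqrt(203591 + (63/2 + (3/2)*(-19))**2*(-4 + 23*(63/2 + (3/2)*(-19)))**2) = sqrt(203591 + (63/2 - 57/2)**2*(-4 + 23*(63/2 - 57/2))**2) = sqrt(203591 + 3**2*(-4 + 23*3)**2) = sqrt(203591 + 9*(-4 + 69)**2) = sqrt(203591 + 9*65**2) = sqrt(203591 + 9*4225) = sqrt(203591 + 38025) = sqrt(241616) = 4*sqrt(15101)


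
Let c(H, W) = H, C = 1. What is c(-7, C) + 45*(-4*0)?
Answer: -7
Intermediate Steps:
c(-7, C) + 45*(-4*0) = -7 + 45*(-4*0) = -7 + 45*0 = -7 + 0 = -7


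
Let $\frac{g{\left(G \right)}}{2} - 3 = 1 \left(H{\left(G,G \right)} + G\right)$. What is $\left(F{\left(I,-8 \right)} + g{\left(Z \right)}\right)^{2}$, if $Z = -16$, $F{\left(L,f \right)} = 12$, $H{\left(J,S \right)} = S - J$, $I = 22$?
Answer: $196$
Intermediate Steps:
$g{\left(G \right)} = 6 + 2 G$ ($g{\left(G \right)} = 6 + 2 \cdot 1 \left(\left(G - G\right) + G\right) = 6 + 2 \cdot 1 \left(0 + G\right) = 6 + 2 \cdot 1 G = 6 + 2 G$)
$\left(F{\left(I,-8 \right)} + g{\left(Z \right)}\right)^{2} = \left(12 + \left(6 + 2 \left(-16\right)\right)\right)^{2} = \left(12 + \left(6 - 32\right)\right)^{2} = \left(12 - 26\right)^{2} = \left(-14\right)^{2} = 196$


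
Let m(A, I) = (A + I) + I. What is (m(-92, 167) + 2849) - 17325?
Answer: -14234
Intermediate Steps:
m(A, I) = A + 2*I
(m(-92, 167) + 2849) - 17325 = ((-92 + 2*167) + 2849) - 17325 = ((-92 + 334) + 2849) - 17325 = (242 + 2849) - 17325 = 3091 - 17325 = -14234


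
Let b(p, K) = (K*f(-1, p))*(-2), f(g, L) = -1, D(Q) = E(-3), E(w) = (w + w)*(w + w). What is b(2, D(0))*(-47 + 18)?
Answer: -2088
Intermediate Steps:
E(w) = 4*w² (E(w) = (2*w)*(2*w) = 4*w²)
D(Q) = 36 (D(Q) = 4*(-3)² = 4*9 = 36)
b(p, K) = 2*K (b(p, K) = (K*(-1))*(-2) = -K*(-2) = 2*K)
b(2, D(0))*(-47 + 18) = (2*36)*(-47 + 18) = 72*(-29) = -2088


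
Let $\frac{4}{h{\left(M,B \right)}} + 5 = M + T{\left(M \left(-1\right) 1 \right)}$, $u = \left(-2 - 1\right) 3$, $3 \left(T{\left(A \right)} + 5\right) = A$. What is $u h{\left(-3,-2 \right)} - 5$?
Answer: $-2$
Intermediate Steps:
$T{\left(A \right)} = -5 + \frac{A}{3}$
$u = -9$ ($u = \left(-3\right) 3 = -9$)
$h{\left(M,B \right)} = \frac{4}{-10 + \frac{2 M}{3}}$ ($h{\left(M,B \right)} = \frac{4}{-5 + \left(M + \left(-5 + \frac{M \left(-1\right) 1}{3}\right)\right)} = \frac{4}{-5 + \left(M + \left(-5 + \frac{- M 1}{3}\right)\right)} = \frac{4}{-5 + \left(M + \left(-5 + \frac{\left(-1\right) M}{3}\right)\right)} = \frac{4}{-5 + \left(M - \left(5 + \frac{M}{3}\right)\right)} = \frac{4}{-5 + \left(-5 + \frac{2 M}{3}\right)} = \frac{4}{-10 + \frac{2 M}{3}}$)
$u h{\left(-3,-2 \right)} - 5 = - 9 \frac{6}{-15 - 3} - 5 = - 9 \frac{6}{-18} - 5 = - 9 \cdot 6 \left(- \frac{1}{18}\right) - 5 = \left(-9\right) \left(- \frac{1}{3}\right) - 5 = 3 - 5 = -2$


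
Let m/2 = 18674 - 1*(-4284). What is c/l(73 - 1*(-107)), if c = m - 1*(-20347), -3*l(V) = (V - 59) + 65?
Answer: -66263/62 ≈ -1068.8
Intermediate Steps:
m = 45916 (m = 2*(18674 - 1*(-4284)) = 2*(18674 + 4284) = 2*22958 = 45916)
l(V) = -2 - V/3 (l(V) = -((V - 59) + 65)/3 = -((-59 + V) + 65)/3 = -(6 + V)/3 = -2 - V/3)
c = 66263 (c = 45916 - 1*(-20347) = 45916 + 20347 = 66263)
c/l(73 - 1*(-107)) = 66263/(-2 - (73 - 1*(-107))/3) = 66263/(-2 - (73 + 107)/3) = 66263/(-2 - 1/3*180) = 66263/(-2 - 60) = 66263/(-62) = 66263*(-1/62) = -66263/62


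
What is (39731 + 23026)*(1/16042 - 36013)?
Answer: -36256008242565/16042 ≈ -2.2601e+9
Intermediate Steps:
(39731 + 23026)*(1/16042 - 36013) = 62757*(1/16042 - 36013) = 62757*(-577720545/16042) = -36256008242565/16042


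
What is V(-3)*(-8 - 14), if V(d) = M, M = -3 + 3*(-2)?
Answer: 198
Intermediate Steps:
M = -9 (M = -3 - 6 = -9)
V(d) = -9
V(-3)*(-8 - 14) = -9*(-8 - 14) = -9*(-22) = 198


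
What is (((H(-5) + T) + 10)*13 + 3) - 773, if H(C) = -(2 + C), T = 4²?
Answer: -393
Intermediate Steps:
T = 16
H(C) = -2 - C
(((H(-5) + T) + 10)*13 + 3) - 773 = ((((-2 - 1*(-5)) + 16) + 10)*13 + 3) - 773 = ((((-2 + 5) + 16) + 10)*13 + 3) - 773 = (((3 + 16) + 10)*13 + 3) - 773 = ((19 + 10)*13 + 3) - 773 = (29*13 + 3) - 773 = (377 + 3) - 773 = 380 - 773 = -393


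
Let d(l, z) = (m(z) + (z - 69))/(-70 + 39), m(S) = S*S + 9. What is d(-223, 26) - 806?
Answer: -25628/31 ≈ -826.71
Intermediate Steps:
m(S) = 9 + S² (m(S) = S² + 9 = 9 + S²)
d(l, z) = 60/31 - z/31 - z²/31 (d(l, z) = ((9 + z²) + (z - 69))/(-70 + 39) = ((9 + z²) + (-69 + z))/(-31) = (-60 + z + z²)*(-1/31) = 60/31 - z/31 - z²/31)
d(-223, 26) - 806 = (60/31 - 1/31*26 - 1/31*26²) - 806 = (60/31 - 26/31 - 1/31*676) - 806 = (60/31 - 26/31 - 676/31) - 806 = -642/31 - 806 = -25628/31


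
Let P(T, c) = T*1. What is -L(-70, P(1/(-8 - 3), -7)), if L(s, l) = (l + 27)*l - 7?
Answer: 1143/121 ≈ 9.4463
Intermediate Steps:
P(T, c) = T
L(s, l) = -7 + l*(27 + l) (L(s, l) = (27 + l)*l - 7 = l*(27 + l) - 7 = -7 + l*(27 + l))
-L(-70, P(1/(-8 - 3), -7)) = -(-7 + (1/(-8 - 3))**2 + 27/(-8 - 3)) = -(-7 + (1/(-11))**2 + 27/(-11)) = -(-7 + (-1/11)**2 + 27*(-1/11)) = -(-7 + 1/121 - 27/11) = -1*(-1143/121) = 1143/121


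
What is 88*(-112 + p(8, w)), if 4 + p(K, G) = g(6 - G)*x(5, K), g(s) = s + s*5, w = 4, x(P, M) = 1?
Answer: -9152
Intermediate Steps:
g(s) = 6*s (g(s) = s + 5*s = 6*s)
p(K, G) = 32 - 6*G (p(K, G) = -4 + (6*(6 - G))*1 = -4 + (36 - 6*G)*1 = -4 + (36 - 6*G) = 32 - 6*G)
88*(-112 + p(8, w)) = 88*(-112 + (32 - 6*4)) = 88*(-112 + (32 - 24)) = 88*(-112 + 8) = 88*(-104) = -9152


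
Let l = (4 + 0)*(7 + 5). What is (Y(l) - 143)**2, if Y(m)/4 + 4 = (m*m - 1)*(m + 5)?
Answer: 238219157929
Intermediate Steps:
l = 48 (l = 4*12 = 48)
Y(m) = -16 + 4*(-1 + m**2)*(5 + m) (Y(m) = -16 + 4*((m*m - 1)*(m + 5)) = -16 + 4*((m**2 - 1)*(5 + m)) = -16 + 4*((-1 + m**2)*(5 + m)) = -16 + 4*(-1 + m**2)*(5 + m))
(Y(l) - 143)**2 = ((-36 - 4*48 + 4*48**3 + 20*48**2) - 143)**2 = ((-36 - 192 + 4*110592 + 20*2304) - 143)**2 = ((-36 - 192 + 442368 + 46080) - 143)**2 = (488220 - 143)**2 = 488077**2 = 238219157929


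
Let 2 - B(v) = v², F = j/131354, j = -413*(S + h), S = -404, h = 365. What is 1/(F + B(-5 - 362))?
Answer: -131354/17691660091 ≈ -7.4246e-6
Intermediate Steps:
j = 16107 (j = -413*(-404 + 365) = -413*(-39) = 16107)
F = 16107/131354 ≈ 0.12262
B(v) = 2 - v²
1/(F + B(-5 - 362)) = 1/(16107/131354 + (2 - (-5 - 362)²)) = 1/(16107/131354 + (2 - 1*(-367)²)) = 1/(16107/131354 + (2 - 1*134689)) = 1/(16107/131354 + (2 - 134689)) = 1/(16107/131354 - 134687) = 1/(-17691660091/131354) = -131354/17691660091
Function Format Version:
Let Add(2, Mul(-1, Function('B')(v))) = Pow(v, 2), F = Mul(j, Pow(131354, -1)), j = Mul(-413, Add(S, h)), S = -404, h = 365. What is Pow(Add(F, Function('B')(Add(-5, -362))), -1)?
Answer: Rational(-131354, 17691660091) ≈ -7.4246e-6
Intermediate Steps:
j = 16107 (j = Mul(-413, Add(-404, 365)) = Mul(-413, -39) = 16107)
F = Rational(16107, 131354) (F = Mul(16107, Pow(131354, -1)) = Mul(16107, Rational(1, 131354)) = Rational(16107, 131354) ≈ 0.12262)
Function('B')(v) = Add(2, Mul(-1, Pow(v, 2)))
Pow(Add(F, Function('B')(Add(-5, -362))), -1) = Pow(Add(Rational(16107, 131354), Add(2, Mul(-1, Pow(Add(-5, -362), 2)))), -1) = Pow(Add(Rational(16107, 131354), Add(2, Mul(-1, Pow(-367, 2)))), -1) = Pow(Add(Rational(16107, 131354), Add(2, Mul(-1, 134689))), -1) = Pow(Add(Rational(16107, 131354), Add(2, -134689)), -1) = Pow(Add(Rational(16107, 131354), -134687), -1) = Pow(Rational(-17691660091, 131354), -1) = Rational(-131354, 17691660091)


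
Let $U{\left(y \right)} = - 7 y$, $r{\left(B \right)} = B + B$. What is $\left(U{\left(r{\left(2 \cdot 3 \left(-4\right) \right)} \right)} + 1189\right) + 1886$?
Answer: $3411$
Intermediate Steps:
$r{\left(B \right)} = 2 B$
$\left(U{\left(r{\left(2 \cdot 3 \left(-4\right) \right)} \right)} + 1189\right) + 1886 = \left(- 7 \cdot 2 \cdot 2 \cdot 3 \left(-4\right) + 1189\right) + 1886 = \left(- 7 \cdot 2 \cdot 6 \left(-4\right) + 1189\right) + 1886 = \left(- 7 \cdot 2 \left(-24\right) + 1189\right) + 1886 = \left(\left(-7\right) \left(-48\right) + 1189\right) + 1886 = \left(336 + 1189\right) + 1886 = 1525 + 1886 = 3411$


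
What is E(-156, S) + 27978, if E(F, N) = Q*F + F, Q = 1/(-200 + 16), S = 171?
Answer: 1279851/46 ≈ 27823.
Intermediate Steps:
Q = -1/184 (Q = 1/(-184) = -1/184 ≈ -0.0054348)
E(F, N) = 183*F/184 (E(F, N) = -F/184 + F = 183*F/184)
E(-156, S) + 27978 = (183/184)*(-156) + 27978 = -7137/46 + 27978 = 1279851/46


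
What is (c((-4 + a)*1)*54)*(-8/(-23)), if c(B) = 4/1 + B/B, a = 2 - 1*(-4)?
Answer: 2160/23 ≈ 93.913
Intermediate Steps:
a = 6 (a = 2 + 4 = 6)
c(B) = 5 (c(B) = 4*1 + 1 = 4 + 1 = 5)
(c((-4 + a)*1)*54)*(-8/(-23)) = (5*54)*(-8/(-23)) = 270*(-8*(-1/23)) = 270*(8/23) = 2160/23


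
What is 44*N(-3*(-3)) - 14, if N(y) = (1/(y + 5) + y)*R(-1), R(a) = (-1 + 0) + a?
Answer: -5686/7 ≈ -812.29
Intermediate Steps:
R(a) = -1 + a
N(y) = -2*y - 2/(5 + y) (N(y) = (1/(y + 5) + y)*(-1 - 1) = (1/(5 + y) + y)*(-2) = (y + 1/(5 + y))*(-2) = -2*y - 2/(5 + y))
44*N(-3*(-3)) - 14 = 44*(2*(-1 - (-3*(-3))**2 - (-15)*(-3))/(5 - 3*(-3))) - 14 = 44*(2*(-1 - 1*9**2 - 5*9)/(5 + 9)) - 14 = 44*(2*(-1 - 1*81 - 45)/14) - 14 = 44*(2*(1/14)*(-1 - 81 - 45)) - 14 = 44*(2*(1/14)*(-127)) - 14 = 44*(-127/7) - 14 = -5588/7 - 14 = -5686/7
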